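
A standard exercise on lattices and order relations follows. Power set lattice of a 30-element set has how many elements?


Power set = 2^n.
2^30 = 1073741824


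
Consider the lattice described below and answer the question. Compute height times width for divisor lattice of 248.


Height = length of longest chain minus 1; width = size of largest antichain.
A maximum chain: 1 | 31 | 62 | 124 | 248  (height 4).
A maximum antichain: {2, 31}  (width 2).
Product = 4 * 2 = 8


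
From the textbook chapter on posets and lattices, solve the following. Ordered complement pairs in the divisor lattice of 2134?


Complement pair (a,b): a meet b = bottom, a join b = top.
Here: gcd(a,b)=1 and lcm(a,b)=2134, i.e. a*b=2134 with a,b coprime.
Pairs found: (1,2134), (2,1067), (11,194), (22,97), ... (4 more)
Total ordered pairs: 8


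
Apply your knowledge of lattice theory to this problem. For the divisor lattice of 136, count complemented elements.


An element a is complemented if some b has a meet b = bottom, a join b = top.
a is complemented iff gcd(a, n/a)=1, i.e. a is a unitary divisor of 136.
Complemented elements: 1, 8, 17, 136
Count: 4


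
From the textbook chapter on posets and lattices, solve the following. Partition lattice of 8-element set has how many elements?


B(n) = number of set partitions of an n-element set.
B(n) satisfies the recurrence: B(n+1) = sum_k C(n,k)*B(k).
B(8) = 4140


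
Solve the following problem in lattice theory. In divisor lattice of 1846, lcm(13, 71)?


Join=lcm.
gcd(13,71)=1
lcm=923


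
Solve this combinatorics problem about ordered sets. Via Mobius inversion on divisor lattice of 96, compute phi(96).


phi(n) = n * prod_{p|n} (1 - 1/p).
Prime divisors of 96: [2, 3]
phi(96) = 96 * (1 - 1/2) * (1 - 1/3)
phi(96) = 32


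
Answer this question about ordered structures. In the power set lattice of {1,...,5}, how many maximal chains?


A maximal chain goes from the minimum element to a maximal element via cover relations.
Counting all min-to-max paths in the cover graph.
Total maximal chains: 120


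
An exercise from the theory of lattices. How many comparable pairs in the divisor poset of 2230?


A comparable pair {a,b} has a < b or b < a in the order.
Count unordered pairs where one element is strictly below the other.
Examples: {1,2}, {1,5}, {1,10}, {1,223}, ...
Total comparable pairs: 19


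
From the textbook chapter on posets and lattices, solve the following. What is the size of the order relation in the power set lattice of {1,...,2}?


The order relation is {(a,b) : a <= b}, reflexive so it includes (a,a).
Examples: ({},{}), ({},{1,2}), ({},{1}), ({},{2}), ({1,2},{1,2}), ...
Total ordered pairs: 9


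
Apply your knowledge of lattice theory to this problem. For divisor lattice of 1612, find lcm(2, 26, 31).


In a divisor lattice, join = lcm (least common multiple).
Compute lcm iteratively: start with first element, then lcm(current, next).
Elements: [2, 26, 31]
lcm(2,26) = 26
lcm(26,31) = 806
Final lcm = 806


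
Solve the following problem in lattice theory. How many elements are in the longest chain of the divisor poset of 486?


A chain is a totally ordered subset; we count the number of elements in a maximum chain.
Compute, for each element x, the size of the longest chain ending at x:
  1: 1
  2: 2
  3: 2
  9: 3
  6: 3
  27: 4
  ...
A maximum chain: 1 < 2 < 6 < 18 < 54 < 162 < 486
Number of elements in the longest chain: 7


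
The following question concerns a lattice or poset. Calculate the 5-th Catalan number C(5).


C(n) = C(2n, n) / (n+1).
C(10, 5) = 252
C(5) = 252 / 6 = 42


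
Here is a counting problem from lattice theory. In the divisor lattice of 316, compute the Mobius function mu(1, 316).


In a divisor lattice, mu(a,b) = mu(b/a) where mu is the classical Mobius function.
b/a = 316/1 = 316
Prime factorization of 316: primes [2, 79]
316 is not squarefree, so mu(316) = 0


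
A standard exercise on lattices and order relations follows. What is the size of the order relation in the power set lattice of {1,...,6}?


The order relation is {(a,b) : a <= b}, reflexive so it includes (a,a).
Examples: ({},{}), ({},{1,2}), ({},{1,2,3}), ({},{1,2,3,4}), ({},{1,2,3,4,5}), ...
Total ordered pairs: 729


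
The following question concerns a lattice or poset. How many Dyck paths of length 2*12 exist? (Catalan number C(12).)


C(n) = C(2n, n) / (n+1).
C(24, 12) = 2704156
C(12) = 2704156 / 13 = 208012


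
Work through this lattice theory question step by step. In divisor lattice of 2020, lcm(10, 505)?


Join=lcm.
gcd(10,505)=5
lcm=1010


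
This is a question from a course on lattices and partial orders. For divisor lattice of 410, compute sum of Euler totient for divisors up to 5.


Divisors of 410 up to 5: [1, 2, 5]
phi values: [1, 1, 4]
Sum = 6


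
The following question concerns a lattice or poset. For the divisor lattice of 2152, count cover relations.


A cover relation a -< b holds when a < b with no c strictly between.
Cover relations:
  1 -< 2
  1 -< 269
  2 -< 4
  2 -< 538
  4 -< 8
  4 -< 1076
  8 -< 2152
  269 -< 538
  ...2 more
Total: 10


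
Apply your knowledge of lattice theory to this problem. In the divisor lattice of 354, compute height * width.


Height = length of longest chain minus 1; width = size of largest antichain.
A maximum chain: 1 | 59 | 177 | 354  (height 3).
A maximum antichain: {2, 3, 59}  (width 3).
Product = 3 * 3 = 9


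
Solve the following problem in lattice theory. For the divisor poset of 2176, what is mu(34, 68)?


In a divisor lattice, mu(a,b) = mu(b/a) where mu is the classical Mobius function.
b/a = 68/34 = 2
Prime factorization of 2: primes [2]
2 is squarefree with 1 prime factor(s), so mu(2) = (-1)^1 = -1


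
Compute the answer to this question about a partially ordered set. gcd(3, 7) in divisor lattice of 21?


Meet=gcd.
gcd(3,7)=1


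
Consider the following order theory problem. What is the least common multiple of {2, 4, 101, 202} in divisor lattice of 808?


In a divisor lattice, join = lcm (least common multiple).
Compute lcm iteratively: start with first element, then lcm(current, next).
Elements: [2, 4, 101, 202]
lcm(2,4) = 4
lcm(4,101) = 404
lcm(404,202) = 404
Final lcm = 404


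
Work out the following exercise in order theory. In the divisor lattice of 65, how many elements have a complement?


An element a is complemented if some b has a meet b = bottom, a join b = top.
a is complemented iff gcd(a, n/a)=1, i.e. a is a unitary divisor of 65.
Complemented elements: 1, 5, 13, 65
Count: 4


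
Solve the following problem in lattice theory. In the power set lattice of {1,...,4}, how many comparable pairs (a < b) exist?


A comparable pair {a,b} has a < b or b < a in the order.
Count unordered pairs where one element is strictly below the other.
Examples: {{},{1}}, {{},{2}}, {{},{3}}, {{},{4}}, ...
Total comparable pairs: 65


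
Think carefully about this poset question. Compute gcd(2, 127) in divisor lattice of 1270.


In a divisor lattice, meet = gcd (greatest common divisor).
By Euclidean algorithm or factoring: gcd(2,127) = 1


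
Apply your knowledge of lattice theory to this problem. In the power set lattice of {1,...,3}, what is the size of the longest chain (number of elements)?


A chain is a totally ordered subset; we count the number of elements in a maximum chain.
Compute, for each element x, the size of the longest chain ending at x:
  {}: 1
  {1}: 2
  {2}: 2
  {3}: 2
  {1,2}: 3
  {1,3}: 3
  ...
A maximum chain: {} < {1} < {1,2} < {1,2,3}
Number of elements in the longest chain: 4


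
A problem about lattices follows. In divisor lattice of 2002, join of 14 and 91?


In a divisor lattice, join = lcm (least common multiple).
gcd(14,91) = 7
lcm(14,91) = 14*91/gcd = 1274/7 = 182


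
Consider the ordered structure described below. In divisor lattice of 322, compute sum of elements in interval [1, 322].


Interval [1,322] in divisors of 322: [1, 2, 7, 14, 23, 46, 161, 322]
Sum = 576


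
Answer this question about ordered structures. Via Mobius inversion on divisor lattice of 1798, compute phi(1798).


phi(n) = n * prod_{p|n} (1 - 1/p).
Prime divisors of 1798: [2, 29, 31]
phi(1798) = 1798 * (1 - 1/2) * (1 - 1/29) * (1 - 1/31)
phi(1798) = 840


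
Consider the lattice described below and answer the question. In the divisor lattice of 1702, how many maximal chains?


A maximal chain goes from the minimum element to a maximal element via cover relations.
Counting all min-to-max paths in the cover graph.
Total maximal chains: 6


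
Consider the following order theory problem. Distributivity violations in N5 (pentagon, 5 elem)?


Distributive law: a ^ (b v c) = (a ^ b) v (a ^ c).
Check all 5^3 = 125 ordered triples (a,b,c).
  e.g. a=b, b=a, c=c: lhs=b != rhs=a
  e.g. a=b, b=c, c=a: lhs=b != rhs=a
Total violating triples: 2


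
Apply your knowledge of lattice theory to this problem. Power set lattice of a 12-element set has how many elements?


Power set = 2^n.
2^12 = 4096


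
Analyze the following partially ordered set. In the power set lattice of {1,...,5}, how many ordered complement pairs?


Complement pair (a,b): a meet b = bottom, a join b = top.
Here: A intersect B = {} and A union B = {1,...,5}.
Pairs found: ({},{1,2,3,4,5}), ({1},{2,3,4,5}), ({2},{1,3,4,5}), ({3},{1,2,4,5}), ... (28 more)
Total ordered pairs: 32


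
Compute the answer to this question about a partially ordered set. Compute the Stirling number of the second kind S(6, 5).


S(n,k) = k*S(n-1,k) + S(n-1,k-1).
S(5,5) = 1, S(5,4) = 10
S(6,5) = 5*1 + 10 = 5 + 10
S(6,5) = 15


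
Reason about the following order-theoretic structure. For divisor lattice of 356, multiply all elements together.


Divisors of 356: [1, 2, 4, 89, 178, 356]
Product = n^(d(n)/2) = 356^(6/2)
Product = 45118016


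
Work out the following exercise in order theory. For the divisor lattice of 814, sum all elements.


sigma(n) = sum of divisors.
Divisors of 814: [1, 2, 11, 22, 37, 74, 407, 814]
Sum = 1368


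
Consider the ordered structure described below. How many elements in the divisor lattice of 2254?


Divisors of 2254: [1, 2, 7, 14, 23, 46, 49, 98, 161, 322, 1127, 2254]
Count: 12


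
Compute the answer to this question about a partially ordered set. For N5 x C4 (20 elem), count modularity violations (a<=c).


Modular law: if a <= c then a v (b ^ c) = (a v b) ^ c.
Check all triples (a,b,c) with a <= c among 20 elements.
  e.g. a=(a,0), b=(c,0), c=(b,0): lhs=(a,0) != rhs=(b,0)
  e.g. a=(a,0), b=(c,1), c=(b,0): lhs=(a,0) != rhs=(b,0)
Total violating triples: 40


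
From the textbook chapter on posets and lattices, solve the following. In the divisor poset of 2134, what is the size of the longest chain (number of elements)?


A chain is a totally ordered subset; we count the number of elements in a maximum chain.
Compute, for each element x, the size of the longest chain ending at x:
  1: 1
  2: 2
  11: 2
  97: 2
  22: 3
  194: 3
  ...
A maximum chain: 1 < 2 < 22 < 2134
Number of elements in the longest chain: 4


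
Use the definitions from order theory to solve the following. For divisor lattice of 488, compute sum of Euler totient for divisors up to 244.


Divisors of 488 up to 244: [1, 2, 4, 8, 61, 122, 244]
phi values: [1, 1, 2, 4, 60, 60, 120]
Sum = 248


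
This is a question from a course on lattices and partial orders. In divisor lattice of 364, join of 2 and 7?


In a divisor lattice, join = lcm (least common multiple).
gcd(2,7) = 1
lcm(2,7) = 2*7/gcd = 14/1 = 14


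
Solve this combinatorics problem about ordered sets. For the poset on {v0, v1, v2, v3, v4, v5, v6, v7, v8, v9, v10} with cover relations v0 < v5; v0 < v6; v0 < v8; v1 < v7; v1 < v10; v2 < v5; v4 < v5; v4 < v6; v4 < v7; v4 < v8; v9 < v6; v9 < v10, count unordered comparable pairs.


A comparable pair {a,b} has a < b or b < a in the order.
Count unordered pairs where one element is strictly below the other.
Examples: {v0,v5}, {v0,v6}, {v0,v8}, {v1,v7}, ...
Total comparable pairs: 12


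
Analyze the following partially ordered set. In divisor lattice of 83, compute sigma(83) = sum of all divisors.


sigma(n) = sum of divisors.
Divisors of 83: [1, 83]
Sum = 84


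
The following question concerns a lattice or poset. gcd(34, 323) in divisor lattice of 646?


Meet=gcd.
gcd(34,323)=17


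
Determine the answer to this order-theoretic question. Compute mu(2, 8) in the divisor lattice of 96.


In a divisor lattice, mu(a,b) = mu(b/a) where mu is the classical Mobius function.
b/a = 8/2 = 4
Prime factorization of 4: primes [2]
4 is not squarefree, so mu(4) = 0


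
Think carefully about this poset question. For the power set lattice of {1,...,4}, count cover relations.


A cover relation a -< b holds when a < b with no c strictly between.
Cover relations:
  {} -< {1}
  {} -< {2}
  {} -< {3}
  {} -< {4}
  {1} -< {1,2}
  {1} -< {1,3}
  {1} -< {1,4}
  {2} -< {1,2}
  ...24 more
Total: 32


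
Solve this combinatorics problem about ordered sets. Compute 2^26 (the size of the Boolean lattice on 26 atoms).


Power set = 2^n.
2^26 = 67108864


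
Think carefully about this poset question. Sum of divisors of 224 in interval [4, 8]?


Interval [4,8] in divisors of 224: [4, 8]
Sum = 12


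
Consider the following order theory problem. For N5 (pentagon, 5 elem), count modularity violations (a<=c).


Modular law: if a <= c then a v (b ^ c) = (a v b) ^ c.
Check all triples (a,b,c) with a <= c among 5 elements.
  e.g. a=a, b=c, c=b: lhs=a != rhs=b
Total violating triples: 1


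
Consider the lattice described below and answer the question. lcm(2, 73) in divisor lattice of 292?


Join=lcm.
gcd(2,73)=1
lcm=146


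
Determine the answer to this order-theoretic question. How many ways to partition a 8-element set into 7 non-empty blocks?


S(n,k) = k*S(n-1,k) + S(n-1,k-1).
S(7,7) = 1, S(7,6) = 21
S(8,7) = 7*1 + 21 = 7 + 21
S(8,7) = 28


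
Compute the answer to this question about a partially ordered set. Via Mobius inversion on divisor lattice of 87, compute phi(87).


phi(n) = n * prod_{p|n} (1 - 1/p).
Prime divisors of 87: [3, 29]
phi(87) = 87 * (1 - 1/3) * (1 - 1/29)
phi(87) = 56


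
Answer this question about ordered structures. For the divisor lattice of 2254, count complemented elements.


An element a is complemented if some b has a meet b = bottom, a join b = top.
a is complemented iff gcd(a, n/a)=1, i.e. a is a unitary divisor of 2254.
Complemented elements: 1, 2, 23, 46, 49, 98, ... (2 more)
Count: 8


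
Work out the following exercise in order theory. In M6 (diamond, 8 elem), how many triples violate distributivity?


Distributive law: a ^ (b v c) = (a ^ b) v (a ^ c).
Check all 8^3 = 512 ordered triples (a,b,c).
  e.g. a=a1, b=a2, c=a3: lhs=a1 != rhs=0
  e.g. a=a1, b=a2, c=a4: lhs=a1 != rhs=0
Total violating triples: 120


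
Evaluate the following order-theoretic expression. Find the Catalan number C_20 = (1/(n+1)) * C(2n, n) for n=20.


C(n) = C(2n, n) / (n+1).
C(40, 20) = 137846528820
C(20) = 137846528820 / 21 = 6564120420


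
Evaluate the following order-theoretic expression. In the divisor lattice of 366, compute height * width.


Height = length of longest chain minus 1; width = size of largest antichain.
A maximum chain: 1 | 61 | 183 | 366  (height 3).
A maximum antichain: {2, 3, 61}  (width 3).
Product = 3 * 3 = 9


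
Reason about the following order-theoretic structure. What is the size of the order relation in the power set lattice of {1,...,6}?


The order relation is {(a,b) : a <= b}, reflexive so it includes (a,a).
Examples: ({},{}), ({},{1,2}), ({},{1,2,3}), ({},{1,2,3,4}), ({},{1,2,3,4,5}), ...
Total ordered pairs: 729


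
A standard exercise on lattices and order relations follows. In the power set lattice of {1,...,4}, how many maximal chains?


A maximal chain goes from the minimum element to a maximal element via cover relations.
Counting all min-to-max paths in the cover graph.
Total maximal chains: 24


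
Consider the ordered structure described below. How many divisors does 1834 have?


Divisors of 1834: [1, 2, 7, 14, 131, 262, 917, 1834]
Count: 8


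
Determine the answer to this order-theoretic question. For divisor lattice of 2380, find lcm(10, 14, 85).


In a divisor lattice, join = lcm (least common multiple).
Compute lcm iteratively: start with first element, then lcm(current, next).
Elements: [10, 14, 85]
lcm(10,14) = 70
lcm(70,85) = 1190
Final lcm = 1190


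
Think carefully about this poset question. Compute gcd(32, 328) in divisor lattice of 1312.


In a divisor lattice, meet = gcd (greatest common divisor).
By Euclidean algorithm or factoring: gcd(32,328) = 8


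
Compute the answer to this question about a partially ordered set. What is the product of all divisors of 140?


Divisors of 140: [1, 2, 4, 5, 7, 10, 14, 20, 28, 35, 70, 140]
Product = n^(d(n)/2) = 140^(12/2)
Product = 7529536000000


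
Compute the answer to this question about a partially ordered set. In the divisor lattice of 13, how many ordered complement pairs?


Complement pair (a,b): a meet b = bottom, a join b = top.
Here: gcd(a,b)=1 and lcm(a,b)=13, i.e. a*b=13 with a,b coprime.
Pairs found: (1,13), (13,1)
Total ordered pairs: 2


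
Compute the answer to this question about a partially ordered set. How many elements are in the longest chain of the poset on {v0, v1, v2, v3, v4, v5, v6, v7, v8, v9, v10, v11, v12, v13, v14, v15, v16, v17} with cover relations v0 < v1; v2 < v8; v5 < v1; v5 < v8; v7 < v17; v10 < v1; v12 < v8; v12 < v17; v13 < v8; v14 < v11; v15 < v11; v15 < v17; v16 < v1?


A chain is a totally ordered subset; we count the number of elements in a maximum chain.
Compute, for each element x, the size of the longest chain ending at x:
  v0: 1
  v2: 1
  v3: 1
  v4: 1
  v5: 1
  v6: 1
  ...
A maximum chain: v0 < v1
Number of elements in the longest chain: 2


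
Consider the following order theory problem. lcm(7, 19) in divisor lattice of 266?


Join=lcm.
gcd(7,19)=1
lcm=133


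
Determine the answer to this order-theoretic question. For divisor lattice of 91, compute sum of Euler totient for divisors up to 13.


Divisors of 91 up to 13: [1, 7, 13]
phi values: [1, 6, 12]
Sum = 19


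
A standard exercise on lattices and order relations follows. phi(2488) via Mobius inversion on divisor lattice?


phi(n) = n * prod_{p|n} (1 - 1/p).
Prime divisors of 2488: [2, 311]
phi(2488) = 2488 * (1 - 1/2) * (1 - 1/311)
phi(2488) = 1240


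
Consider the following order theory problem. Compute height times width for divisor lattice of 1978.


Height = length of longest chain minus 1; width = size of largest antichain.
A maximum chain: 1 | 43 | 989 | 1978  (height 3).
A maximum antichain: {2, 23, 43}  (width 3).
Product = 3 * 3 = 9


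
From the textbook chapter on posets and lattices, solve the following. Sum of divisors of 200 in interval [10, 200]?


Interval [10,200] in divisors of 200: [10, 20, 40, 50, 100, 200]
Sum = 420


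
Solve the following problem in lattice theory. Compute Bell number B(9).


B(n) = number of set partitions of an n-element set.
B(n) satisfies the recurrence: B(n+1) = sum_k C(n,k)*B(k).
B(9) = 21147


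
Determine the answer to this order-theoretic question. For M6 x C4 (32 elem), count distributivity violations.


Distributive law: a ^ (b v c) = (a ^ b) v (a ^ c).
Check all 32^3 = 32768 ordered triples (a,b,c).
  e.g. a=(a1,0), b=(a2,0), c=(a3,0): lhs=(a1,0) != rhs=(0,0)
  e.g. a=(a1,0), b=(a2,0), c=(a3,1): lhs=(a1,0) != rhs=(0,0)
Total violating triples: 7680


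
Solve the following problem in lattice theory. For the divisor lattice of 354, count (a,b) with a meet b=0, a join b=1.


Complement pair (a,b): a meet b = bottom, a join b = top.
Here: gcd(a,b)=1 and lcm(a,b)=354, i.e. a*b=354 with a,b coprime.
Pairs found: (1,354), (2,177), (3,118), (6,59), ... (4 more)
Total ordered pairs: 8


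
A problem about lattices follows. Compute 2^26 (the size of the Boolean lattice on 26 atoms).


Power set = 2^n.
2^26 = 67108864


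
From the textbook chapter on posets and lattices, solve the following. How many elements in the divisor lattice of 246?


Divisors of 246: [1, 2, 3, 6, 41, 82, 123, 246]
Count: 8


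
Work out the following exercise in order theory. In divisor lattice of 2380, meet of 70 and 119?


In a divisor lattice, meet = gcd (greatest common divisor).
By Euclidean algorithm or factoring: gcd(70,119) = 7


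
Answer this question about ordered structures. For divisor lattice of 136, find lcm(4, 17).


In a divisor lattice, join = lcm (least common multiple).
Compute lcm iteratively: start with first element, then lcm(current, next).
Elements: [4, 17]
lcm(4,17) = 68
Final lcm = 68


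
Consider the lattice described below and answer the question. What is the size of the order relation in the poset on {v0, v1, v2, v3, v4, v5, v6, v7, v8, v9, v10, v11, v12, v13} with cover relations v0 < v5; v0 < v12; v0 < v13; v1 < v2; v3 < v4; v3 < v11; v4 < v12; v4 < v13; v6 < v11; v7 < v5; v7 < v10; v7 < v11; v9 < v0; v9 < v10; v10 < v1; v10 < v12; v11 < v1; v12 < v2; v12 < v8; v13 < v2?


The order relation is {(a,b) : a <= b}, reflexive so it includes (a,a).
Examples: (v0,v0), (v0,v12), (v0,v13), (v0,v2), (v0,v5), ...
Total ordered pairs: 58


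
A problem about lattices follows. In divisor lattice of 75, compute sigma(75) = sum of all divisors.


sigma(n) = sum of divisors.
Divisors of 75: [1, 3, 5, 15, 25, 75]
Sum = 124


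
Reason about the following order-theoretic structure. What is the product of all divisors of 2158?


Divisors of 2158: [1, 2, 13, 26, 83, 166, 1079, 2158]
Product = n^(d(n)/2) = 2158^(8/2)
Product = 21687313697296


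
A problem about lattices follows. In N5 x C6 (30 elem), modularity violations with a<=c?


Modular law: if a <= c then a v (b ^ c) = (a v b) ^ c.
Check all triples (a,b,c) with a <= c among 30 elements.
  e.g. a=(a,0), b=(c,0), c=(b,0): lhs=(a,0) != rhs=(b,0)
  e.g. a=(a,0), b=(c,1), c=(b,0): lhs=(a,0) != rhs=(b,0)
Total violating triples: 126


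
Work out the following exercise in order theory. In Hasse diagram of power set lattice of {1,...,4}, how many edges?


A cover relation a -< b holds when a < b with no c strictly between.
Cover relations:
  {} -< {1}
  {} -< {2}
  {} -< {3}
  {} -< {4}
  {1} -< {1,2}
  {1} -< {1,3}
  {1} -< {1,4}
  {2} -< {1,2}
  ...24 more
Total: 32


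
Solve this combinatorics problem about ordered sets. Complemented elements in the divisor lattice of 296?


An element a is complemented if some b has a meet b = bottom, a join b = top.
a is complemented iff gcd(a, n/a)=1, i.e. a is a unitary divisor of 296.
Complemented elements: 1, 8, 37, 296
Count: 4


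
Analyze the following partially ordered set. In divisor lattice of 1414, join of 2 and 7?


In a divisor lattice, join = lcm (least common multiple).
gcd(2,7) = 1
lcm(2,7) = 2*7/gcd = 14/1 = 14


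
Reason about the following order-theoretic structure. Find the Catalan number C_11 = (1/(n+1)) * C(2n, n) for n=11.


C(n) = C(2n, n) / (n+1).
C(22, 11) = 705432
C(11) = 705432 / 12 = 58786


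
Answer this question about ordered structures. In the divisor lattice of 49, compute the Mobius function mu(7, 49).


In a divisor lattice, mu(a,b) = mu(b/a) where mu is the classical Mobius function.
b/a = 49/7 = 7
Prime factorization of 7: primes [7]
7 is squarefree with 1 prime factor(s), so mu(7) = (-1)^1 = -1


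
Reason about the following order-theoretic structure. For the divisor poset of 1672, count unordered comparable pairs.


A comparable pair {a,b} has a < b or b < a in the order.
Count unordered pairs where one element is strictly below the other.
Examples: {1,2}, {1,4}, {1,8}, {1,11}, ...
Total comparable pairs: 74


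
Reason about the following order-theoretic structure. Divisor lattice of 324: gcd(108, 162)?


Meet=gcd.
gcd(108,162)=54


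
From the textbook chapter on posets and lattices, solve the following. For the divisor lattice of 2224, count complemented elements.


An element a is complemented if some b has a meet b = bottom, a join b = top.
a is complemented iff gcd(a, n/a)=1, i.e. a is a unitary divisor of 2224.
Complemented elements: 1, 16, 139, 2224
Count: 4


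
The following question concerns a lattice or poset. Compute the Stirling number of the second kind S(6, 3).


S(n,k) = k*S(n-1,k) + S(n-1,k-1).
S(5,3) = 25, S(5,2) = 15
S(6,3) = 3*25 + 15 = 75 + 15
S(6,3) = 90


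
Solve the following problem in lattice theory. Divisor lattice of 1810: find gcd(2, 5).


In a divisor lattice, meet = gcd (greatest common divisor).
By Euclidean algorithm or factoring: gcd(2,5) = 1


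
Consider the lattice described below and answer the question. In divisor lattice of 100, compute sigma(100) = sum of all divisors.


sigma(n) = sum of divisors.
Divisors of 100: [1, 2, 4, 5, 10, 20, 25, 50, 100]
Sum = 217


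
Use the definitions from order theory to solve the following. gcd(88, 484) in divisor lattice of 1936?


Meet=gcd.
gcd(88,484)=44


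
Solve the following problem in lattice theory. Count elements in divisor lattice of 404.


Divisors of 404: [1, 2, 4, 101, 202, 404]
Count: 6


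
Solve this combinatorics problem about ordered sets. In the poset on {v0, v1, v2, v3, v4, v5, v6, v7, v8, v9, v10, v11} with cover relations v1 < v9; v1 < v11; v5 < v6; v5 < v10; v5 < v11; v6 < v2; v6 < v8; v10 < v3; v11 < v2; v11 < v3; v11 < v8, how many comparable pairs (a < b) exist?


A comparable pair {a,b} has a < b or b < a in the order.
Count unordered pairs where one element is strictly below the other.
Examples: {v1,v2}, {v1,v3}, {v1,v8}, {v1,v9}, ...
Total comparable pairs: 17


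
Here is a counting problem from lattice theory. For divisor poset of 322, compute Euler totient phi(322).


phi(n) = n * prod_{p|n} (1 - 1/p).
Prime divisors of 322: [2, 7, 23]
phi(322) = 322 * (1 - 1/2) * (1 - 1/7) * (1 - 1/23)
phi(322) = 132


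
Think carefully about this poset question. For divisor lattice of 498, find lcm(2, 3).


In a divisor lattice, join = lcm (least common multiple).
Compute lcm iteratively: start with first element, then lcm(current, next).
Elements: [2, 3]
lcm(2,3) = 6
Final lcm = 6


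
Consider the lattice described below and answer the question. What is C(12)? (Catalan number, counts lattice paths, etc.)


C(n) = C(2n, n) / (n+1).
C(24, 12) = 2704156
C(12) = 2704156 / 13 = 208012


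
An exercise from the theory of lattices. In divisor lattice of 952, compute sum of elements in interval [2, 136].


Interval [2,136] in divisors of 952: [2, 4, 8, 34, 68, 136]
Sum = 252


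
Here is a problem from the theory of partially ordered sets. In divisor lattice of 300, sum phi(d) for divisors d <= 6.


Divisors of 300 up to 6: [1, 2, 3, 4, 5, 6]
phi values: [1, 1, 2, 2, 4, 2]
Sum = 12


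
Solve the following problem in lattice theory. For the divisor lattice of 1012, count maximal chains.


A maximal chain goes from the minimum element to a maximal element via cover relations.
Counting all min-to-max paths in the cover graph.
Total maximal chains: 12


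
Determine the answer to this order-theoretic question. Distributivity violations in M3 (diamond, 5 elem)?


Distributive law: a ^ (b v c) = (a ^ b) v (a ^ c).
Check all 5^3 = 125 ordered triples (a,b,c).
  e.g. a=a1, b=a2, c=a3: lhs=a1 != rhs=0
  e.g. a=a1, b=a3, c=a2: lhs=a1 != rhs=0
Total violating triples: 6


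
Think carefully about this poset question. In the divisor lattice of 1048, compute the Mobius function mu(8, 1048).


In a divisor lattice, mu(a,b) = mu(b/a) where mu is the classical Mobius function.
b/a = 1048/8 = 131
Prime factorization of 131: primes [131]
131 is squarefree with 1 prime factor(s), so mu(131) = (-1)^1 = -1


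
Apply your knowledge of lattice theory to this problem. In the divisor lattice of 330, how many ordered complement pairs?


Complement pair (a,b): a meet b = bottom, a join b = top.
Here: gcd(a,b)=1 and lcm(a,b)=330, i.e. a*b=330 with a,b coprime.
Pairs found: (1,330), (2,165), (3,110), (5,66), ... (12 more)
Total ordered pairs: 16


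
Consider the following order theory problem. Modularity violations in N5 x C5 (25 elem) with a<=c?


Modular law: if a <= c then a v (b ^ c) = (a v b) ^ c.
Check all triples (a,b,c) with a <= c among 25 elements.
  e.g. a=(a,0), b=(c,0), c=(b,0): lhs=(a,0) != rhs=(b,0)
  e.g. a=(a,0), b=(c,1), c=(b,0): lhs=(a,0) != rhs=(b,0)
Total violating triples: 75


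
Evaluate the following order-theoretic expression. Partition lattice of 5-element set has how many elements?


B(n) = number of set partitions of an n-element set.
B(n) satisfies the recurrence: B(n+1) = sum_k C(n,k)*B(k).
B(5) = 52


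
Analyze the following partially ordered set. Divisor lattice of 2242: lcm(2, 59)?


Join=lcm.
gcd(2,59)=1
lcm=118


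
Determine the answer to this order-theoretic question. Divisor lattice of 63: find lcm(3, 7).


In a divisor lattice, join = lcm (least common multiple).
gcd(3,7) = 1
lcm(3,7) = 3*7/gcd = 21/1 = 21


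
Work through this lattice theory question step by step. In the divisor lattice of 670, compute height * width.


Height = length of longest chain minus 1; width = size of largest antichain.
A maximum chain: 1 | 67 | 335 | 670  (height 3).
A maximum antichain: {2, 5, 67}  (width 3).
Product = 3 * 3 = 9


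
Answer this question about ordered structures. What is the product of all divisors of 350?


Divisors of 350: [1, 2, 5, 7, 10, 14, 25, 35, 50, 70, 175, 350]
Product = n^(d(n)/2) = 350^(12/2)
Product = 1838265625000000


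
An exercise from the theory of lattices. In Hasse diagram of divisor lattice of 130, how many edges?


A cover relation a -< b holds when a < b with no c strictly between.
Cover relations:
  1 -< 2
  1 -< 5
  1 -< 13
  2 -< 10
  2 -< 26
  5 -< 10
  5 -< 65
  10 -< 130
  ...4 more
Total: 12


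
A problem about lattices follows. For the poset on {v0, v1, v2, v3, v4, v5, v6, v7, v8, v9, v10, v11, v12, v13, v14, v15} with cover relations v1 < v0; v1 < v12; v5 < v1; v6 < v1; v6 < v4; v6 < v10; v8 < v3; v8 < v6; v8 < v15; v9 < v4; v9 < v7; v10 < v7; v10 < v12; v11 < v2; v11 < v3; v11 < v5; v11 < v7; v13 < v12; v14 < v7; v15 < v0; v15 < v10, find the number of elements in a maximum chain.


A chain is a totally ordered subset; we count the number of elements in a maximum chain.
Compute, for each element x, the size of the longest chain ending at x:
  v8: 1
  v9: 1
  v11: 1
  v13: 1
  v14: 1
  v2: 2
  ...
A maximum chain: v11 < v5 < v1 < v0
Number of elements in the longest chain: 4


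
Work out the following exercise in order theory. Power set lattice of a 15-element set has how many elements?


Power set = 2^n.
2^15 = 32768


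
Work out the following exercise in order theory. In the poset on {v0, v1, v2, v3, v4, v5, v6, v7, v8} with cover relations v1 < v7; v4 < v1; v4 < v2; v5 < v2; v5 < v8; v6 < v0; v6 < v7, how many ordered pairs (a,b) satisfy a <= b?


The order relation is {(a,b) : a <= b}, reflexive so it includes (a,a).
Examples: (v0,v0), (v1,v1), (v1,v7), (v2,v2), (v3,v3), ...
Total ordered pairs: 17


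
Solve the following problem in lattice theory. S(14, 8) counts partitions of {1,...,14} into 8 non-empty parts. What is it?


S(n,k) = k*S(n-1,k) + S(n-1,k-1).
S(13,8) = 1899612, S(13,7) = 5715424
S(14,8) = 8*1899612 + 5715424 = 15196896 + 5715424
S(14,8) = 20912320


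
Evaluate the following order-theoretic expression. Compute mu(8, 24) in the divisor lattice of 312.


In a divisor lattice, mu(a,b) = mu(b/a) where mu is the classical Mobius function.
b/a = 24/8 = 3
Prime factorization of 3: primes [3]
3 is squarefree with 1 prime factor(s), so mu(3) = (-1)^1 = -1


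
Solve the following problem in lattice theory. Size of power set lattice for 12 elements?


Power set = 2^n.
2^12 = 4096


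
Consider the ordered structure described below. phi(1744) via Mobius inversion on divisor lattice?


phi(n) = n * prod_{p|n} (1 - 1/p).
Prime divisors of 1744: [2, 109]
phi(1744) = 1744 * (1 - 1/2) * (1 - 1/109)
phi(1744) = 864


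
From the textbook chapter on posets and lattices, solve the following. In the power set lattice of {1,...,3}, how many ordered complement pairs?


Complement pair (a,b): a meet b = bottom, a join b = top.
Here: A intersect B = {} and A union B = {1,...,3}.
Pairs found: ({},{1,2,3}), ({1},{2,3}), ({2},{1,3}), ({3},{1,2}), ... (4 more)
Total ordered pairs: 8


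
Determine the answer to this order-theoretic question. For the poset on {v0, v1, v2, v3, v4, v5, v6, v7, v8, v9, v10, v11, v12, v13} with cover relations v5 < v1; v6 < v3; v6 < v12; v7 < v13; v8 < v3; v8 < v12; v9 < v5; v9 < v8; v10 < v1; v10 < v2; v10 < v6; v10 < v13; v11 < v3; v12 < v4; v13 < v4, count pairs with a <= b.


The order relation is {(a,b) : a <= b}, reflexive so it includes (a,a).
Examples: (v0,v0), (v1,v1), (v10,v1), (v10,v10), (v10,v12), ...
Total ordered pairs: 39


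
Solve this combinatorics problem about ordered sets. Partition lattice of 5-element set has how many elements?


B(n) = number of set partitions of an n-element set.
B(n) satisfies the recurrence: B(n+1) = sum_k C(n,k)*B(k).
B(5) = 52


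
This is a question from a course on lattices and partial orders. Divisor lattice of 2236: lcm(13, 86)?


Join=lcm.
gcd(13,86)=1
lcm=1118


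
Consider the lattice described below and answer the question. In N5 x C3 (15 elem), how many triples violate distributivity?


Distributive law: a ^ (b v c) = (a ^ b) v (a ^ c).
Check all 15^3 = 3375 ordered triples (a,b,c).
  e.g. a=(b,0), b=(a,0), c=(c,0): lhs=(b,0) != rhs=(a,0)
  e.g. a=(b,0), b=(a,0), c=(c,1): lhs=(b,0) != rhs=(a,0)
Total violating triples: 54


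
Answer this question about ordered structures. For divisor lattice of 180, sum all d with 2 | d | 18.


Interval [2,18] in divisors of 180: [2, 6, 18]
Sum = 26


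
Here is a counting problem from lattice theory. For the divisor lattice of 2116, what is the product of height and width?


Height = length of longest chain minus 1; width = size of largest antichain.
A maximum chain: 1 | 23 | 529 | 1058 | 2116  (height 4).
A maximum antichain: {4, 46, 529}  (width 3).
Product = 4 * 3 = 12


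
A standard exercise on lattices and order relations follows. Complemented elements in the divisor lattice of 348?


An element a is complemented if some b has a meet b = bottom, a join b = top.
a is complemented iff gcd(a, n/a)=1, i.e. a is a unitary divisor of 348.
Complemented elements: 1, 3, 4, 12, 29, 87, ... (2 more)
Count: 8


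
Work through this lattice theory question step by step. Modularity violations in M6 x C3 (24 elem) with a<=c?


Modular law: if a <= c then a v (b ^ c) = (a v b) ^ c.
Check all triples (a,b,c) with a <= c among 24 elements.
This lattice is modular (diamonds M_m and their chain-products are modular).
Total violating triples: 0


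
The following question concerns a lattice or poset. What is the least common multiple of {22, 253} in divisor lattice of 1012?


In a divisor lattice, join = lcm (least common multiple).
Compute lcm iteratively: start with first element, then lcm(current, next).
Elements: [22, 253]
lcm(22,253) = 506
Final lcm = 506


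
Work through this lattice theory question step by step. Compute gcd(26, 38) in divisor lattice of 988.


In a divisor lattice, meet = gcd (greatest common divisor).
By Euclidean algorithm or factoring: gcd(26,38) = 2


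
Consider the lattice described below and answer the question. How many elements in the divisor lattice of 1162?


Divisors of 1162: [1, 2, 7, 14, 83, 166, 581, 1162]
Count: 8


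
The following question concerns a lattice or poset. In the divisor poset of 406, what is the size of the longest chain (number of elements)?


A chain is a totally ordered subset; we count the number of elements in a maximum chain.
Compute, for each element x, the size of the longest chain ending at x:
  1: 1
  2: 2
  7: 2
  29: 2
  14: 3
  58: 3
  ...
A maximum chain: 1 < 2 < 14 < 406
Number of elements in the longest chain: 4


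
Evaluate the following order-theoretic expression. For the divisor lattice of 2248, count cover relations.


A cover relation a -< b holds when a < b with no c strictly between.
Cover relations:
  1 -< 2
  1 -< 281
  2 -< 4
  2 -< 562
  4 -< 8
  4 -< 1124
  8 -< 2248
  281 -< 562
  ...2 more
Total: 10


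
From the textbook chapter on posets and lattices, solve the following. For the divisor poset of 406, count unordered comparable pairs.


A comparable pair {a,b} has a < b or b < a in the order.
Count unordered pairs where one element is strictly below the other.
Examples: {1,2}, {1,7}, {1,14}, {1,29}, ...
Total comparable pairs: 19


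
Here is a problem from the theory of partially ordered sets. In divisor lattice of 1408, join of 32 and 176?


In a divisor lattice, join = lcm (least common multiple).
gcd(32,176) = 16
lcm(32,176) = 32*176/gcd = 5632/16 = 352


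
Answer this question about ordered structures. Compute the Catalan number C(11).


C(n) = C(2n, n) / (n+1).
C(22, 11) = 705432
C(11) = 705432 / 12 = 58786


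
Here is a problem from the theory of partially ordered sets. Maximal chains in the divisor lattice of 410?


A maximal chain goes from the minimum element to a maximal element via cover relations.
Counting all min-to-max paths in the cover graph.
Total maximal chains: 6


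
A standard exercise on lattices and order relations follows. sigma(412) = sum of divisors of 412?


sigma(n) = sum of divisors.
Divisors of 412: [1, 2, 4, 103, 206, 412]
Sum = 728


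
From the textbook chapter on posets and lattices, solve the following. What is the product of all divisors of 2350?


Divisors of 2350: [1, 2, 5, 10, 25, 47, 50, 94, 235, 470, 1175, 2350]
Product = n^(d(n)/2) = 2350^(12/2)
Product = 168425239515625000000


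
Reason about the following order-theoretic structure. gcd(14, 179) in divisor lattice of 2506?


Meet=gcd.
gcd(14,179)=1


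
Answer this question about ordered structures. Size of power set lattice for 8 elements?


Power set = 2^n.
2^8 = 256


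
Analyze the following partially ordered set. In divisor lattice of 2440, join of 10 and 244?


In a divisor lattice, join = lcm (least common multiple).
gcd(10,244) = 2
lcm(10,244) = 10*244/gcd = 2440/2 = 1220


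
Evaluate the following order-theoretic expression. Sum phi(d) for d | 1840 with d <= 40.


Divisors of 1840 up to 40: [1, 2, 4, 5, 8, 10, 16, 20, 23, 40]
phi values: [1, 1, 2, 4, 4, 4, 8, 8, 22, 16]
Sum = 70


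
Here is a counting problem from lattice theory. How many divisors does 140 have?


Divisors of 140: [1, 2, 4, 5, 7, 10, 14, 20, 28, 35, 70, 140]
Count: 12


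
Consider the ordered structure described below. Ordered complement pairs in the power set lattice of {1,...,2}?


Complement pair (a,b): a meet b = bottom, a join b = top.
Here: A intersect B = {} and A union B = {1,...,2}.
Pairs found: ({},{1,2}), ({1},{2}), ({2},{1}), ({1,2},{})
Total ordered pairs: 4


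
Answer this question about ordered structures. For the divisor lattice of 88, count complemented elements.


An element a is complemented if some b has a meet b = bottom, a join b = top.
a is complemented iff gcd(a, n/a)=1, i.e. a is a unitary divisor of 88.
Complemented elements: 1, 8, 11, 88
Count: 4


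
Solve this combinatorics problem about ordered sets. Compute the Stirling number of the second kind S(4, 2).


S(n,k) = k*S(n-1,k) + S(n-1,k-1).
S(3,2) = 3, S(3,1) = 1
S(4,2) = 2*3 + 1 = 6 + 1
S(4,2) = 7
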